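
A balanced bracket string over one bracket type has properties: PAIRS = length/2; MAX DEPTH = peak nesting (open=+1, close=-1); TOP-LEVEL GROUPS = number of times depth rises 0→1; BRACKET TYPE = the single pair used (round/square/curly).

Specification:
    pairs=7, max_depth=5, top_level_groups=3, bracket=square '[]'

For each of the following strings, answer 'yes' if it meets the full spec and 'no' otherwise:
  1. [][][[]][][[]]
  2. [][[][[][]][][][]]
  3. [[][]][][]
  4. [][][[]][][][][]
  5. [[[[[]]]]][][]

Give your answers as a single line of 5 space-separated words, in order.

Answer: no no no no yes

Derivation:
String 1 '[][][[]][][[]]': depth seq [1 0 1 0 1 2 1 0 1 0 1 2 1 0]
  -> pairs=7 depth=2 groups=5 -> no
String 2 '[][[][[][]][][][]]': depth seq [1 0 1 2 1 2 3 2 3 2 1 2 1 2 1 2 1 0]
  -> pairs=9 depth=3 groups=2 -> no
String 3 '[[][]][][]': depth seq [1 2 1 2 1 0 1 0 1 0]
  -> pairs=5 depth=2 groups=3 -> no
String 4 '[][][[]][][][][]': depth seq [1 0 1 0 1 2 1 0 1 0 1 0 1 0 1 0]
  -> pairs=8 depth=2 groups=7 -> no
String 5 '[[[[[]]]]][][]': depth seq [1 2 3 4 5 4 3 2 1 0 1 0 1 0]
  -> pairs=7 depth=5 groups=3 -> yes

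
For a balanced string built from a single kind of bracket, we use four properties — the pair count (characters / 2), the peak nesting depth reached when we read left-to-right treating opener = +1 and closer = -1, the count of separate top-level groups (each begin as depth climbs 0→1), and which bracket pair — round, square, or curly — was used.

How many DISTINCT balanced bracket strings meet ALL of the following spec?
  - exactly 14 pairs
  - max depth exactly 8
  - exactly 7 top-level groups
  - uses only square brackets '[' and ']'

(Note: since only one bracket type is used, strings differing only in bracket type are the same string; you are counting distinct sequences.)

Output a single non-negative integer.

Spec: pairs=14 depth=8 groups=7
Count(depth <= 8) = 38760
Count(depth <= 7) = 38753
Count(depth == 8) = 38760 - 38753 = 7

Answer: 7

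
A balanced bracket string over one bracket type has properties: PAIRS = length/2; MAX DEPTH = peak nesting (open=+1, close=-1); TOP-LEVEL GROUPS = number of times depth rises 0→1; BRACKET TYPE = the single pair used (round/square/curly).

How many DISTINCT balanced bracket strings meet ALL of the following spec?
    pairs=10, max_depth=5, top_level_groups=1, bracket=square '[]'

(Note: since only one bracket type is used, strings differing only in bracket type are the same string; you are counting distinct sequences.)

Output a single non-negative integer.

Spec: pairs=10 depth=5 groups=1
Count(depth <= 5) = 3281
Count(depth <= 4) = 1597
Count(depth == 5) = 3281 - 1597 = 1684

Answer: 1684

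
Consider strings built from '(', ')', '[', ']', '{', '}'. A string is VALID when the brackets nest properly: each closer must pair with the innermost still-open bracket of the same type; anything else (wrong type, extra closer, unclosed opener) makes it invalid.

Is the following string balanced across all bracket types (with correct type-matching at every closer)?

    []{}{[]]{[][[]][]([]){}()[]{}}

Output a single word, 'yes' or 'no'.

pos 0: push '['; stack = [
pos 1: ']' matches '['; pop; stack = (empty)
pos 2: push '{'; stack = {
pos 3: '}' matches '{'; pop; stack = (empty)
pos 4: push '{'; stack = {
pos 5: push '['; stack = {[
pos 6: ']' matches '['; pop; stack = {
pos 7: saw closer ']' but top of stack is '{' (expected '}') → INVALID
Verdict: type mismatch at position 7: ']' closes '{' → no

Answer: no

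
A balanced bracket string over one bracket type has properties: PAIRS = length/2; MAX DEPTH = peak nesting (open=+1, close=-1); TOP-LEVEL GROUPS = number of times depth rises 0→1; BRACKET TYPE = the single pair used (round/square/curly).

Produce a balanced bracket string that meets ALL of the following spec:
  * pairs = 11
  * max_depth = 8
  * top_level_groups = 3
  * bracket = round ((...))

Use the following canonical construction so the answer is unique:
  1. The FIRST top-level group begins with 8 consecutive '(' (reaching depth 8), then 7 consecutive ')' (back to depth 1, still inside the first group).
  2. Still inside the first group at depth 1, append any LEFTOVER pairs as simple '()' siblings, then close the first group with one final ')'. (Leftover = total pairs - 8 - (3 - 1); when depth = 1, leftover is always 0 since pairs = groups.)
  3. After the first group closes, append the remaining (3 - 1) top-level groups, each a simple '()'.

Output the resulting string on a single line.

Answer: (((((((()))))))())()()

Derivation:
Spec: pairs=11 depth=8 groups=3
Leftover pairs = 11 - 8 - (3-1) = 1
First group: deep chain of depth 8 + 1 sibling pairs
Remaining 2 groups: simple '()' each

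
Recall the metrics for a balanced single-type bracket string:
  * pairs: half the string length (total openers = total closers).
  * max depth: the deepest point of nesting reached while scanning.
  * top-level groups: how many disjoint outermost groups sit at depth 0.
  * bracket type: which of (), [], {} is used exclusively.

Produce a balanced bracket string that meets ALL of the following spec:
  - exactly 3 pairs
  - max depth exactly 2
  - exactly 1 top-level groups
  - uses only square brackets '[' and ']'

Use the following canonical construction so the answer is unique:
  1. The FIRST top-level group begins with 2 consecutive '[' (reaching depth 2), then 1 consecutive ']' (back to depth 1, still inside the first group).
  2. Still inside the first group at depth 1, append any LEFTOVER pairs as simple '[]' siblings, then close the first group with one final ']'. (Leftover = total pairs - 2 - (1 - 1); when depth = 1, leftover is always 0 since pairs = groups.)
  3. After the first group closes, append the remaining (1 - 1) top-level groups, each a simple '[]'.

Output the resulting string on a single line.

Spec: pairs=3 depth=2 groups=1
Leftover pairs = 3 - 2 - (1-1) = 1
First group: deep chain of depth 2 + 1 sibling pairs
Remaining 0 groups: simple '[]' each

Answer: [[][]]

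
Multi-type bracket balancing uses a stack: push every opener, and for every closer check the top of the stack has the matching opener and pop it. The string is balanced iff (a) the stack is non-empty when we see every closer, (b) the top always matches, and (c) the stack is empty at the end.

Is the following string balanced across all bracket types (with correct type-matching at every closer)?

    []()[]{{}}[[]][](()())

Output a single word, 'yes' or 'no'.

pos 0: push '['; stack = [
pos 1: ']' matches '['; pop; stack = (empty)
pos 2: push '('; stack = (
pos 3: ')' matches '('; pop; stack = (empty)
pos 4: push '['; stack = [
pos 5: ']' matches '['; pop; stack = (empty)
pos 6: push '{'; stack = {
pos 7: push '{'; stack = {{
pos 8: '}' matches '{'; pop; stack = {
pos 9: '}' matches '{'; pop; stack = (empty)
pos 10: push '['; stack = [
pos 11: push '['; stack = [[
pos 12: ']' matches '['; pop; stack = [
pos 13: ']' matches '['; pop; stack = (empty)
pos 14: push '['; stack = [
pos 15: ']' matches '['; pop; stack = (empty)
pos 16: push '('; stack = (
pos 17: push '('; stack = ((
pos 18: ')' matches '('; pop; stack = (
pos 19: push '('; stack = ((
pos 20: ')' matches '('; pop; stack = (
pos 21: ')' matches '('; pop; stack = (empty)
end: stack empty → VALID
Verdict: properly nested → yes

Answer: yes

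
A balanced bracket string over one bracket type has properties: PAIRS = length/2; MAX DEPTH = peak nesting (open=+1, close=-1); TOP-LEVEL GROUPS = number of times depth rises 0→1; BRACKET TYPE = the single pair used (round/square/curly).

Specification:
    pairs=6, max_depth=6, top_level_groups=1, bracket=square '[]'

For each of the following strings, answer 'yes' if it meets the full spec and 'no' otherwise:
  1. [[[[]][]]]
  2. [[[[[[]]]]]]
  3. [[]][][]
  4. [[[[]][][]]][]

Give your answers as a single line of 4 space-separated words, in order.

Answer: no yes no no

Derivation:
String 1 '[[[[]][]]]': depth seq [1 2 3 4 3 2 3 2 1 0]
  -> pairs=5 depth=4 groups=1 -> no
String 2 '[[[[[[]]]]]]': depth seq [1 2 3 4 5 6 5 4 3 2 1 0]
  -> pairs=6 depth=6 groups=1 -> yes
String 3 '[[]][][]': depth seq [1 2 1 0 1 0 1 0]
  -> pairs=4 depth=2 groups=3 -> no
String 4 '[[[[]][][]]][]': depth seq [1 2 3 4 3 2 3 2 3 2 1 0 1 0]
  -> pairs=7 depth=4 groups=2 -> no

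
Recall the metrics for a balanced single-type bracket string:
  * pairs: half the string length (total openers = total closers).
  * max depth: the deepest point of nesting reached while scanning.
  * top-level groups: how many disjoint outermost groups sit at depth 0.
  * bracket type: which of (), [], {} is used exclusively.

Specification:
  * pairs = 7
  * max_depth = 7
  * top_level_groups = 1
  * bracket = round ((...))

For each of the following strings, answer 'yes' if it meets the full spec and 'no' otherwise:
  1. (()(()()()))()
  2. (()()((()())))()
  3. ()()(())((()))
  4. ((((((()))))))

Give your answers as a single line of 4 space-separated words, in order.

Answer: no no no yes

Derivation:
String 1 '(()(()()()))()': depth seq [1 2 1 2 3 2 3 2 3 2 1 0 1 0]
  -> pairs=7 depth=3 groups=2 -> no
String 2 '(()()((()())))()': depth seq [1 2 1 2 1 2 3 4 3 4 3 2 1 0 1 0]
  -> pairs=8 depth=4 groups=2 -> no
String 3 '()()(())((()))': depth seq [1 0 1 0 1 2 1 0 1 2 3 2 1 0]
  -> pairs=7 depth=3 groups=4 -> no
String 4 '((((((()))))))': depth seq [1 2 3 4 5 6 7 6 5 4 3 2 1 0]
  -> pairs=7 depth=7 groups=1 -> yes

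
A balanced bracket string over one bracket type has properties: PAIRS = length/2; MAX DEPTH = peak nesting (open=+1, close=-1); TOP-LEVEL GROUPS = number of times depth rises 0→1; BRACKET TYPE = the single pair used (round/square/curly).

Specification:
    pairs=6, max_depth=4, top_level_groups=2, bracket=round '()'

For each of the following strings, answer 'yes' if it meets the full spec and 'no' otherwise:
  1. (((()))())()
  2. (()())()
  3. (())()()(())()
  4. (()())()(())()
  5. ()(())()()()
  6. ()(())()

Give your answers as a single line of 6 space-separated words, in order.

Answer: yes no no no no no

Derivation:
String 1 '(((()))())()': depth seq [1 2 3 4 3 2 1 2 1 0 1 0]
  -> pairs=6 depth=4 groups=2 -> yes
String 2 '(()())()': depth seq [1 2 1 2 1 0 1 0]
  -> pairs=4 depth=2 groups=2 -> no
String 3 '(())()()(())()': depth seq [1 2 1 0 1 0 1 0 1 2 1 0 1 0]
  -> pairs=7 depth=2 groups=5 -> no
String 4 '(()())()(())()': depth seq [1 2 1 2 1 0 1 0 1 2 1 0 1 0]
  -> pairs=7 depth=2 groups=4 -> no
String 5 '()(())()()()': depth seq [1 0 1 2 1 0 1 0 1 0 1 0]
  -> pairs=6 depth=2 groups=5 -> no
String 6 '()(())()': depth seq [1 0 1 2 1 0 1 0]
  -> pairs=4 depth=2 groups=3 -> no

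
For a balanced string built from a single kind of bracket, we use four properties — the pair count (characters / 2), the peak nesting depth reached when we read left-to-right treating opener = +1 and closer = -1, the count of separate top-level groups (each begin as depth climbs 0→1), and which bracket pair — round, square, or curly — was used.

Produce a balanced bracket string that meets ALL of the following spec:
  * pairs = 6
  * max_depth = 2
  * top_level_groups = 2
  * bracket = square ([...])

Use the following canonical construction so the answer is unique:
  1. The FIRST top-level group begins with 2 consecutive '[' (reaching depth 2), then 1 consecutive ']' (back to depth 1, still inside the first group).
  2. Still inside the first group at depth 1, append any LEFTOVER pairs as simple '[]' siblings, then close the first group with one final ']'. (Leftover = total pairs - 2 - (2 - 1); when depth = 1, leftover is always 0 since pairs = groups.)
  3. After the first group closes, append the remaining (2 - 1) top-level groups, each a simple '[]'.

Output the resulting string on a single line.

Spec: pairs=6 depth=2 groups=2
Leftover pairs = 6 - 2 - (2-1) = 3
First group: deep chain of depth 2 + 3 sibling pairs
Remaining 1 groups: simple '[]' each

Answer: [[][][][]][]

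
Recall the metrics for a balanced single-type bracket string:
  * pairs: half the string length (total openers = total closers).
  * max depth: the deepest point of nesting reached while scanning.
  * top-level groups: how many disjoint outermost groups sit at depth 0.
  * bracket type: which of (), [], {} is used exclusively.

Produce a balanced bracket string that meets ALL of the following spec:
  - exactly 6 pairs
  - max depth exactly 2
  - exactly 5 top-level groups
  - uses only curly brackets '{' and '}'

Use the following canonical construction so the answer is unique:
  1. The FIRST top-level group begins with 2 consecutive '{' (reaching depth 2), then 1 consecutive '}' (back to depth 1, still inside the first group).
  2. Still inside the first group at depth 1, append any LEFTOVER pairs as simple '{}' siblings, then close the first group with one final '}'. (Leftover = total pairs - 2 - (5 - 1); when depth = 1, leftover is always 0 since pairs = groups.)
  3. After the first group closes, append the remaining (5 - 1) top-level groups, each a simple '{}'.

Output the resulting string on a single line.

Answer: {{}}{}{}{}{}

Derivation:
Spec: pairs=6 depth=2 groups=5
Leftover pairs = 6 - 2 - (5-1) = 0
First group: deep chain of depth 2 + 0 sibling pairs
Remaining 4 groups: simple '{}' each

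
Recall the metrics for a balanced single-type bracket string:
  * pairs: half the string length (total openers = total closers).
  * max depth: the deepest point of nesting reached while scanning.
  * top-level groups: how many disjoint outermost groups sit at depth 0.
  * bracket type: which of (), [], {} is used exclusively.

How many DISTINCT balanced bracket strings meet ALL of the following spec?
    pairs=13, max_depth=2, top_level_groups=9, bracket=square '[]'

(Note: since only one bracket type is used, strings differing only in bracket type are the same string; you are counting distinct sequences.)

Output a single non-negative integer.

Spec: pairs=13 depth=2 groups=9
Count(depth <= 2) = 495
Count(depth <= 1) = 0
Count(depth == 2) = 495 - 0 = 495

Answer: 495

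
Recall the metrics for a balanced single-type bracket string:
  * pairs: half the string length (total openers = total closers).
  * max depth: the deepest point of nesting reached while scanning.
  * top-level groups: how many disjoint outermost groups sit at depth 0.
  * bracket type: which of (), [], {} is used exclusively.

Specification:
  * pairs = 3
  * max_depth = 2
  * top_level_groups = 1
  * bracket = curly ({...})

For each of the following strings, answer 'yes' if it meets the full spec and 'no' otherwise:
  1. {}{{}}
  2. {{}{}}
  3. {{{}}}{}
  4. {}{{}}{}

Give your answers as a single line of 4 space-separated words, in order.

String 1 '{}{{}}': depth seq [1 0 1 2 1 0]
  -> pairs=3 depth=2 groups=2 -> no
String 2 '{{}{}}': depth seq [1 2 1 2 1 0]
  -> pairs=3 depth=2 groups=1 -> yes
String 3 '{{{}}}{}': depth seq [1 2 3 2 1 0 1 0]
  -> pairs=4 depth=3 groups=2 -> no
String 4 '{}{{}}{}': depth seq [1 0 1 2 1 0 1 0]
  -> pairs=4 depth=2 groups=3 -> no

Answer: no yes no no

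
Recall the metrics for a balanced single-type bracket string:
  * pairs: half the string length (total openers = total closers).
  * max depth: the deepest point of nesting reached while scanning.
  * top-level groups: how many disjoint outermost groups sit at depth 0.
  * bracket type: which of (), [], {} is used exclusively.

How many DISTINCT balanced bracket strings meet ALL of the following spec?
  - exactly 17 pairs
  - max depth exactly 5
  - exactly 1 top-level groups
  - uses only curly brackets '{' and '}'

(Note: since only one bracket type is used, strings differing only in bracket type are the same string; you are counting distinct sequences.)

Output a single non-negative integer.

Spec: pairs=17 depth=5 groups=1
Count(depth <= 5) = 7174454
Count(depth <= 4) = 1346269
Count(depth == 5) = 7174454 - 1346269 = 5828185

Answer: 5828185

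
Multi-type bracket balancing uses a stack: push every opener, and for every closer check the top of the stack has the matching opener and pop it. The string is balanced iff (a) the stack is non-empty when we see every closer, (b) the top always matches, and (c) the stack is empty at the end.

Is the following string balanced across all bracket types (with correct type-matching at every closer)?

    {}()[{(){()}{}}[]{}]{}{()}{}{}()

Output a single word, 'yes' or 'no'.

pos 0: push '{'; stack = {
pos 1: '}' matches '{'; pop; stack = (empty)
pos 2: push '('; stack = (
pos 3: ')' matches '('; pop; stack = (empty)
pos 4: push '['; stack = [
pos 5: push '{'; stack = [{
pos 6: push '('; stack = [{(
pos 7: ')' matches '('; pop; stack = [{
pos 8: push '{'; stack = [{{
pos 9: push '('; stack = [{{(
pos 10: ')' matches '('; pop; stack = [{{
pos 11: '}' matches '{'; pop; stack = [{
pos 12: push '{'; stack = [{{
pos 13: '}' matches '{'; pop; stack = [{
pos 14: '}' matches '{'; pop; stack = [
pos 15: push '['; stack = [[
pos 16: ']' matches '['; pop; stack = [
pos 17: push '{'; stack = [{
pos 18: '}' matches '{'; pop; stack = [
pos 19: ']' matches '['; pop; stack = (empty)
pos 20: push '{'; stack = {
pos 21: '}' matches '{'; pop; stack = (empty)
pos 22: push '{'; stack = {
pos 23: push '('; stack = {(
pos 24: ')' matches '('; pop; stack = {
pos 25: '}' matches '{'; pop; stack = (empty)
pos 26: push '{'; stack = {
pos 27: '}' matches '{'; pop; stack = (empty)
pos 28: push '{'; stack = {
pos 29: '}' matches '{'; pop; stack = (empty)
pos 30: push '('; stack = (
pos 31: ')' matches '('; pop; stack = (empty)
end: stack empty → VALID
Verdict: properly nested → yes

Answer: yes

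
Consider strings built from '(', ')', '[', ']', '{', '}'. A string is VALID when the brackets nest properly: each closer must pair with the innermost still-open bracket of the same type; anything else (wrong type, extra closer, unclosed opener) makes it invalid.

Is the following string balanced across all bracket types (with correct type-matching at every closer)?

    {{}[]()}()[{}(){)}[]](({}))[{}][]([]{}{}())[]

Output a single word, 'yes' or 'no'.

pos 0: push '{'; stack = {
pos 1: push '{'; stack = {{
pos 2: '}' matches '{'; pop; stack = {
pos 3: push '['; stack = {[
pos 4: ']' matches '['; pop; stack = {
pos 5: push '('; stack = {(
pos 6: ')' matches '('; pop; stack = {
pos 7: '}' matches '{'; pop; stack = (empty)
pos 8: push '('; stack = (
pos 9: ')' matches '('; pop; stack = (empty)
pos 10: push '['; stack = [
pos 11: push '{'; stack = [{
pos 12: '}' matches '{'; pop; stack = [
pos 13: push '('; stack = [(
pos 14: ')' matches '('; pop; stack = [
pos 15: push '{'; stack = [{
pos 16: saw closer ')' but top of stack is '{' (expected '}') → INVALID
Verdict: type mismatch at position 16: ')' closes '{' → no

Answer: no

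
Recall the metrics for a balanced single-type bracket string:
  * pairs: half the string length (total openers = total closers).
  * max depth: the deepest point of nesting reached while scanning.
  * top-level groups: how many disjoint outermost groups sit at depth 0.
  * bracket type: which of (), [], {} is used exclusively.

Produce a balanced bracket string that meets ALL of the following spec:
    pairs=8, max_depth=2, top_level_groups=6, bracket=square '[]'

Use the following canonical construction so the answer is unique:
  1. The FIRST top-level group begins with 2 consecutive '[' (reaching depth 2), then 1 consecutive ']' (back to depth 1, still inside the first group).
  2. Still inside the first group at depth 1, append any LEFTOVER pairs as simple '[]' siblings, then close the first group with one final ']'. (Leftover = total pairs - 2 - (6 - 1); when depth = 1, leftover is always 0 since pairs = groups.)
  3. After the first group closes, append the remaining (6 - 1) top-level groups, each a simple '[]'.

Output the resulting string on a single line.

Answer: [[][]][][][][][]

Derivation:
Spec: pairs=8 depth=2 groups=6
Leftover pairs = 8 - 2 - (6-1) = 1
First group: deep chain of depth 2 + 1 sibling pairs
Remaining 5 groups: simple '[]' each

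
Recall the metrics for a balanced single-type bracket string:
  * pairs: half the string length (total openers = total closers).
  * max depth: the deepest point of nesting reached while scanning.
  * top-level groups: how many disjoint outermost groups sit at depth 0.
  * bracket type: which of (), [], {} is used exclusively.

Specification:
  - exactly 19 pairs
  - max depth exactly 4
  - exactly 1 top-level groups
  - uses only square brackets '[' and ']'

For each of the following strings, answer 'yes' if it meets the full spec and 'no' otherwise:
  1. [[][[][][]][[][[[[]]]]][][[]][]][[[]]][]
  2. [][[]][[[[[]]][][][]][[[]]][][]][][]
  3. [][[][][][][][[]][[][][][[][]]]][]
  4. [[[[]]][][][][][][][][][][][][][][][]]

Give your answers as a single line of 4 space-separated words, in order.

Answer: no no no yes

Derivation:
String 1 '[[][[][][]][[][[[[]]]]][][[]][]][[[]]][]': depth seq [1 2 1 2 3 2 3 2 3 2 1 2 3 2 3 4 5 6 5 4 3 2 1 2 1 2 3 2 1 2 1 0 1 2 3 2 1 0 1 0]
  -> pairs=20 depth=6 groups=3 -> no
String 2 '[][[]][[[[[]]][][][]][[[]]][][]][][]': depth seq [1 0 1 2 1 0 1 2 3 4 5 4 3 2 3 2 3 2 3 2 1 2 3 4 3 2 1 2 1 2 1 0 1 0 1 0]
  -> pairs=18 depth=5 groups=5 -> no
String 3 '[][[][][][][][[]][[][][][[][]]]][]': depth seq [1 0 1 2 1 2 1 2 1 2 1 2 1 2 3 2 1 2 3 2 3 2 3 2 3 4 3 4 3 2 1 0 1 0]
  -> pairs=17 depth=4 groups=3 -> no
String 4 '[[[[]]][][][][][][][][][][][][][][][]]': depth seq [1 2 3 4 3 2 1 2 1 2 1 2 1 2 1 2 1 2 1 2 1 2 1 2 1 2 1 2 1 2 1 2 1 2 1 2 1 0]
  -> pairs=19 depth=4 groups=1 -> yes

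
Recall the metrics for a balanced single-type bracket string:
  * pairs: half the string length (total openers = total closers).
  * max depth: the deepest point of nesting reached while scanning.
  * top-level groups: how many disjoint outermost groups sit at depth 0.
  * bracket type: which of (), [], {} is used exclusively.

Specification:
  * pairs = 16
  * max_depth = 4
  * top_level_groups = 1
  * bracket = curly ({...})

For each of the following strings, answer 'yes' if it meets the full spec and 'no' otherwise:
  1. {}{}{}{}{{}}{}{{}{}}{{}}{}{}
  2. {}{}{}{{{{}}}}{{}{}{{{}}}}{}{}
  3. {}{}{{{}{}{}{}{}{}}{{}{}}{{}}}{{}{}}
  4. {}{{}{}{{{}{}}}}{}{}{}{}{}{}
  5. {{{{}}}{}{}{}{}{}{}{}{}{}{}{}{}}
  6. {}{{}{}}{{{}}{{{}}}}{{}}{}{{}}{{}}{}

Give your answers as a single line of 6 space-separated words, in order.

Answer: no no no no yes no

Derivation:
String 1 '{}{}{}{}{{}}{}{{}{}}{{}}{}{}': depth seq [1 0 1 0 1 0 1 0 1 2 1 0 1 0 1 2 1 2 1 0 1 2 1 0 1 0 1 0]
  -> pairs=14 depth=2 groups=10 -> no
String 2 '{}{}{}{{{{}}}}{{}{}{{{}}}}{}{}': depth seq [1 0 1 0 1 0 1 2 3 4 3 2 1 0 1 2 1 2 1 2 3 4 3 2 1 0 1 0 1 0]
  -> pairs=15 depth=4 groups=7 -> no
String 3 '{}{}{{{}{}{}{}{}{}}{{}{}}{{}}}{{}{}}': depth seq [1 0 1 0 1 2 3 2 3 2 3 2 3 2 3 2 3 2 1 2 3 2 3 2 1 2 3 2 1 0 1 2 1 2 1 0]
  -> pairs=18 depth=3 groups=4 -> no
String 4 '{}{{}{}{{{}{}}}}{}{}{}{}{}{}': depth seq [1 0 1 2 1 2 1 2 3 4 3 4 3 2 1 0 1 0 1 0 1 0 1 0 1 0 1 0]
  -> pairs=14 depth=4 groups=8 -> no
String 5 '{{{{}}}{}{}{}{}{}{}{}{}{}{}{}{}}': depth seq [1 2 3 4 3 2 1 2 1 2 1 2 1 2 1 2 1 2 1 2 1 2 1 2 1 2 1 2 1 2 1 0]
  -> pairs=16 depth=4 groups=1 -> yes
String 6 '{}{{}{}}{{{}}{{{}}}}{{}}{}{{}}{{}}{}': depth seq [1 0 1 2 1 2 1 0 1 2 3 2 1 2 3 4 3 2 1 0 1 2 1 0 1 0 1 2 1 0 1 2 1 0 1 0]
  -> pairs=18 depth=4 groups=8 -> no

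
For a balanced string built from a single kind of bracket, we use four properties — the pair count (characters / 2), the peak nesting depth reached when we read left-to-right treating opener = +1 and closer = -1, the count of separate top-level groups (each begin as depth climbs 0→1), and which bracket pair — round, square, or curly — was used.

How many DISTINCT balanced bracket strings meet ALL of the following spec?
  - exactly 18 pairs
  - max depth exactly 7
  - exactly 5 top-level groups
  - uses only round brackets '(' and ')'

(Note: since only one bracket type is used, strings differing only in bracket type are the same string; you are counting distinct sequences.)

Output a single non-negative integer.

Spec: pairs=18 depth=7 groups=5
Count(depth <= 7) = 31585785
Count(depth <= 6) = 28313110
Count(depth == 7) = 31585785 - 28313110 = 3272675

Answer: 3272675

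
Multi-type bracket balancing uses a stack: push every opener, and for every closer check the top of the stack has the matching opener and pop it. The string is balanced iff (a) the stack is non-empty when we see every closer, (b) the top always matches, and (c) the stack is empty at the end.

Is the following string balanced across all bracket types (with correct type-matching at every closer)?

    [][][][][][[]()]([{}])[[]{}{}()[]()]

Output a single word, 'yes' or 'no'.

Answer: yes

Derivation:
pos 0: push '['; stack = [
pos 1: ']' matches '['; pop; stack = (empty)
pos 2: push '['; stack = [
pos 3: ']' matches '['; pop; stack = (empty)
pos 4: push '['; stack = [
pos 5: ']' matches '['; pop; stack = (empty)
pos 6: push '['; stack = [
pos 7: ']' matches '['; pop; stack = (empty)
pos 8: push '['; stack = [
pos 9: ']' matches '['; pop; stack = (empty)
pos 10: push '['; stack = [
pos 11: push '['; stack = [[
pos 12: ']' matches '['; pop; stack = [
pos 13: push '('; stack = [(
pos 14: ')' matches '('; pop; stack = [
pos 15: ']' matches '['; pop; stack = (empty)
pos 16: push '('; stack = (
pos 17: push '['; stack = ([
pos 18: push '{'; stack = ([{
pos 19: '}' matches '{'; pop; stack = ([
pos 20: ']' matches '['; pop; stack = (
pos 21: ')' matches '('; pop; stack = (empty)
pos 22: push '['; stack = [
pos 23: push '['; stack = [[
pos 24: ']' matches '['; pop; stack = [
pos 25: push '{'; stack = [{
pos 26: '}' matches '{'; pop; stack = [
pos 27: push '{'; stack = [{
pos 28: '}' matches '{'; pop; stack = [
pos 29: push '('; stack = [(
pos 30: ')' matches '('; pop; stack = [
pos 31: push '['; stack = [[
pos 32: ']' matches '['; pop; stack = [
pos 33: push '('; stack = [(
pos 34: ')' matches '('; pop; stack = [
pos 35: ']' matches '['; pop; stack = (empty)
end: stack empty → VALID
Verdict: properly nested → yes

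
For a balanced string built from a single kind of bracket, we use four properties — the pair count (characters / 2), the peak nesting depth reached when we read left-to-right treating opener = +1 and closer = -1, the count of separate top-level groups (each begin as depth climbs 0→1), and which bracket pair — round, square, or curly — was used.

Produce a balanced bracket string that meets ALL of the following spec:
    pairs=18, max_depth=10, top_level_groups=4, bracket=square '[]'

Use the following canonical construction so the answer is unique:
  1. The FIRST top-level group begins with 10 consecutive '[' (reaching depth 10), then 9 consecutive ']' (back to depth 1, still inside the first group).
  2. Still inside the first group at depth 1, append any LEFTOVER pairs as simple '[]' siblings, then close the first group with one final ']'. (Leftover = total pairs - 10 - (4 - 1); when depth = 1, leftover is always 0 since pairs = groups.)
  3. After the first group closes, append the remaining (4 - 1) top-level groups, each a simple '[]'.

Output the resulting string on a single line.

Answer: [[[[[[[[[[]]]]]]]]][][][][][]][][][]

Derivation:
Spec: pairs=18 depth=10 groups=4
Leftover pairs = 18 - 10 - (4-1) = 5
First group: deep chain of depth 10 + 5 sibling pairs
Remaining 3 groups: simple '[]' each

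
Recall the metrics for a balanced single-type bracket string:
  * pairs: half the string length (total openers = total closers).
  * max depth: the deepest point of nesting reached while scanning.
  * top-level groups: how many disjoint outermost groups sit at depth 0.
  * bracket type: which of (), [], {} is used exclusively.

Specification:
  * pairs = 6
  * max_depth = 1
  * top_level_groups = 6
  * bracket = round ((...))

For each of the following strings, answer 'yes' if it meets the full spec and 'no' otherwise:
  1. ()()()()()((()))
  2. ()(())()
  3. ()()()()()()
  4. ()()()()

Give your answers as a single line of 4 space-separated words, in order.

String 1 '()()()()()((()))': depth seq [1 0 1 0 1 0 1 0 1 0 1 2 3 2 1 0]
  -> pairs=8 depth=3 groups=6 -> no
String 2 '()(())()': depth seq [1 0 1 2 1 0 1 0]
  -> pairs=4 depth=2 groups=3 -> no
String 3 '()()()()()()': depth seq [1 0 1 0 1 0 1 0 1 0 1 0]
  -> pairs=6 depth=1 groups=6 -> yes
String 4 '()()()()': depth seq [1 0 1 0 1 0 1 0]
  -> pairs=4 depth=1 groups=4 -> no

Answer: no no yes no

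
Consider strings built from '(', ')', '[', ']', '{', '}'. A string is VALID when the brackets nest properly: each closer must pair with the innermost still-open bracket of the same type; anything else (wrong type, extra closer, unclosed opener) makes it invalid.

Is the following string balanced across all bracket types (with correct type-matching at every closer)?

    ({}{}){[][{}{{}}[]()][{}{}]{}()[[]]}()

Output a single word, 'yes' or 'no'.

pos 0: push '('; stack = (
pos 1: push '{'; stack = ({
pos 2: '}' matches '{'; pop; stack = (
pos 3: push '{'; stack = ({
pos 4: '}' matches '{'; pop; stack = (
pos 5: ')' matches '('; pop; stack = (empty)
pos 6: push '{'; stack = {
pos 7: push '['; stack = {[
pos 8: ']' matches '['; pop; stack = {
pos 9: push '['; stack = {[
pos 10: push '{'; stack = {[{
pos 11: '}' matches '{'; pop; stack = {[
pos 12: push '{'; stack = {[{
pos 13: push '{'; stack = {[{{
pos 14: '}' matches '{'; pop; stack = {[{
pos 15: '}' matches '{'; pop; stack = {[
pos 16: push '['; stack = {[[
pos 17: ']' matches '['; pop; stack = {[
pos 18: push '('; stack = {[(
pos 19: ')' matches '('; pop; stack = {[
pos 20: ']' matches '['; pop; stack = {
pos 21: push '['; stack = {[
pos 22: push '{'; stack = {[{
pos 23: '}' matches '{'; pop; stack = {[
pos 24: push '{'; stack = {[{
pos 25: '}' matches '{'; pop; stack = {[
pos 26: ']' matches '['; pop; stack = {
pos 27: push '{'; stack = {{
pos 28: '}' matches '{'; pop; stack = {
pos 29: push '('; stack = {(
pos 30: ')' matches '('; pop; stack = {
pos 31: push '['; stack = {[
pos 32: push '['; stack = {[[
pos 33: ']' matches '['; pop; stack = {[
pos 34: ']' matches '['; pop; stack = {
pos 35: '}' matches '{'; pop; stack = (empty)
pos 36: push '('; stack = (
pos 37: ')' matches '('; pop; stack = (empty)
end: stack empty → VALID
Verdict: properly nested → yes

Answer: yes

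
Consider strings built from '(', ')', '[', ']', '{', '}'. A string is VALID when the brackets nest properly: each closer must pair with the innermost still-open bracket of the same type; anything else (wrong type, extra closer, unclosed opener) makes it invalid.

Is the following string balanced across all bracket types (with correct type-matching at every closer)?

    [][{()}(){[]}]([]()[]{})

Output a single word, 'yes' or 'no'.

pos 0: push '['; stack = [
pos 1: ']' matches '['; pop; stack = (empty)
pos 2: push '['; stack = [
pos 3: push '{'; stack = [{
pos 4: push '('; stack = [{(
pos 5: ')' matches '('; pop; stack = [{
pos 6: '}' matches '{'; pop; stack = [
pos 7: push '('; stack = [(
pos 8: ')' matches '('; pop; stack = [
pos 9: push '{'; stack = [{
pos 10: push '['; stack = [{[
pos 11: ']' matches '['; pop; stack = [{
pos 12: '}' matches '{'; pop; stack = [
pos 13: ']' matches '['; pop; stack = (empty)
pos 14: push '('; stack = (
pos 15: push '['; stack = ([
pos 16: ']' matches '['; pop; stack = (
pos 17: push '('; stack = ((
pos 18: ')' matches '('; pop; stack = (
pos 19: push '['; stack = ([
pos 20: ']' matches '['; pop; stack = (
pos 21: push '{'; stack = ({
pos 22: '}' matches '{'; pop; stack = (
pos 23: ')' matches '('; pop; stack = (empty)
end: stack empty → VALID
Verdict: properly nested → yes

Answer: yes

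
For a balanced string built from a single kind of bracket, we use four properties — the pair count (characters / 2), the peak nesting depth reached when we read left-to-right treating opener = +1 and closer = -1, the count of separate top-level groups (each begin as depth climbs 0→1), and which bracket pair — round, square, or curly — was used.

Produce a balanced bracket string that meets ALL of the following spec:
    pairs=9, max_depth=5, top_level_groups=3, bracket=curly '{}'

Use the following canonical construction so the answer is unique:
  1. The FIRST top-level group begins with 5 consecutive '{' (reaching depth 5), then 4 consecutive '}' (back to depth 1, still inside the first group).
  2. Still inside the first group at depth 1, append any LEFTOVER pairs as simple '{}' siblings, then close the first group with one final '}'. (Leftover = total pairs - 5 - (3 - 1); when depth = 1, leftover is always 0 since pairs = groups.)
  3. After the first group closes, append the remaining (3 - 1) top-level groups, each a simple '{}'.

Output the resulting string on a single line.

Answer: {{{{{}}}}{}{}}{}{}

Derivation:
Spec: pairs=9 depth=5 groups=3
Leftover pairs = 9 - 5 - (3-1) = 2
First group: deep chain of depth 5 + 2 sibling pairs
Remaining 2 groups: simple '{}' each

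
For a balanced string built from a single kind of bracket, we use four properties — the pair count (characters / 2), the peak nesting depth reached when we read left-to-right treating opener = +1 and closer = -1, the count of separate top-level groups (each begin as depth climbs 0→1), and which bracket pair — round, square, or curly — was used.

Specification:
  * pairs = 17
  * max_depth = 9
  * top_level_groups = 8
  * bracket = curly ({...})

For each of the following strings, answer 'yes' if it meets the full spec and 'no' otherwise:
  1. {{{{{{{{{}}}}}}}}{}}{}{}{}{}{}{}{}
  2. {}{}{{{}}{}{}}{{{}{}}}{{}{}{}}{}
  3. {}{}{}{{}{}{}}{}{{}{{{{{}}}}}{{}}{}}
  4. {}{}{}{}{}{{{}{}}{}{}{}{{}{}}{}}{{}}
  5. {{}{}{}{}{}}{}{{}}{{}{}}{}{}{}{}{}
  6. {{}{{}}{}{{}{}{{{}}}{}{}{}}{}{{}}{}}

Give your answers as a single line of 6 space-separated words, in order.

String 1 '{{{{{{{{{}}}}}}}}{}}{}{}{}{}{}{}{}': depth seq [1 2 3 4 5 6 7 8 9 8 7 6 5 4 3 2 1 2 1 0 1 0 1 0 1 0 1 0 1 0 1 0 1 0]
  -> pairs=17 depth=9 groups=8 -> yes
String 2 '{}{}{{{}}{}{}}{{{}{}}}{{}{}{}}{}': depth seq [1 0 1 0 1 2 3 2 1 2 1 2 1 0 1 2 3 2 3 2 1 0 1 2 1 2 1 2 1 0 1 0]
  -> pairs=16 depth=3 groups=6 -> no
String 3 '{}{}{}{{}{}{}}{}{{}{{{{{}}}}}{{}}{}}': depth seq [1 0 1 0 1 0 1 2 1 2 1 2 1 0 1 0 1 2 1 2 3 4 5 6 5 4 3 2 1 2 3 2 1 2 1 0]
  -> pairs=18 depth=6 groups=6 -> no
String 4 '{}{}{}{}{}{{{}{}}{}{}{}{{}{}}{}}{{}}': depth seq [1 0 1 0 1 0 1 0 1 0 1 2 3 2 3 2 1 2 1 2 1 2 1 2 3 2 3 2 1 2 1 0 1 2 1 0]
  -> pairs=18 depth=3 groups=7 -> no
String 5 '{{}{}{}{}{}}{}{{}}{{}{}}{}{}{}{}{}': depth seq [1 2 1 2 1 2 1 2 1 2 1 0 1 0 1 2 1 0 1 2 1 2 1 0 1 0 1 0 1 0 1 0 1 0]
  -> pairs=17 depth=2 groups=9 -> no
String 6 '{{}{{}}{}{{}{}{{{}}}{}{}{}}{}{{}}{}}': depth seq [1 2 1 2 3 2 1 2 1 2 3 2 3 2 3 4 5 4 3 2 3 2 3 2 3 2 1 2 1 2 3 2 1 2 1 0]
  -> pairs=18 depth=5 groups=1 -> no

Answer: yes no no no no no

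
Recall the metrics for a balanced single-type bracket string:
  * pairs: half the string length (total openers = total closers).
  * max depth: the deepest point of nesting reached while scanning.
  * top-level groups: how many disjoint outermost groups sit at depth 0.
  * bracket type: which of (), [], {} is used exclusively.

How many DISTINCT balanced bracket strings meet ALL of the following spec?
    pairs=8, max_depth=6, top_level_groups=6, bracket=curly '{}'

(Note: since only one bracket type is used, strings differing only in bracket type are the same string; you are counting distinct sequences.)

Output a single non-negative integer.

Answer: 0

Derivation:
Spec: pairs=8 depth=6 groups=6
Count(depth <= 6) = 27
Count(depth <= 5) = 27
Count(depth == 6) = 27 - 27 = 0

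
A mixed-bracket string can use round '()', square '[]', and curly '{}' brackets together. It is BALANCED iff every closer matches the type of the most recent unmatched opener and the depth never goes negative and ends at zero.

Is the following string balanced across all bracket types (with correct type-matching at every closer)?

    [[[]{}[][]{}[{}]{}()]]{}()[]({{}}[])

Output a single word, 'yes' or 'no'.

pos 0: push '['; stack = [
pos 1: push '['; stack = [[
pos 2: push '['; stack = [[[
pos 3: ']' matches '['; pop; stack = [[
pos 4: push '{'; stack = [[{
pos 5: '}' matches '{'; pop; stack = [[
pos 6: push '['; stack = [[[
pos 7: ']' matches '['; pop; stack = [[
pos 8: push '['; stack = [[[
pos 9: ']' matches '['; pop; stack = [[
pos 10: push '{'; stack = [[{
pos 11: '}' matches '{'; pop; stack = [[
pos 12: push '['; stack = [[[
pos 13: push '{'; stack = [[[{
pos 14: '}' matches '{'; pop; stack = [[[
pos 15: ']' matches '['; pop; stack = [[
pos 16: push '{'; stack = [[{
pos 17: '}' matches '{'; pop; stack = [[
pos 18: push '('; stack = [[(
pos 19: ')' matches '('; pop; stack = [[
pos 20: ']' matches '['; pop; stack = [
pos 21: ']' matches '['; pop; stack = (empty)
pos 22: push '{'; stack = {
pos 23: '}' matches '{'; pop; stack = (empty)
pos 24: push '('; stack = (
pos 25: ')' matches '('; pop; stack = (empty)
pos 26: push '['; stack = [
pos 27: ']' matches '['; pop; stack = (empty)
pos 28: push '('; stack = (
pos 29: push '{'; stack = ({
pos 30: push '{'; stack = ({{
pos 31: '}' matches '{'; pop; stack = ({
pos 32: '}' matches '{'; pop; stack = (
pos 33: push '['; stack = ([
pos 34: ']' matches '['; pop; stack = (
pos 35: ')' matches '('; pop; stack = (empty)
end: stack empty → VALID
Verdict: properly nested → yes

Answer: yes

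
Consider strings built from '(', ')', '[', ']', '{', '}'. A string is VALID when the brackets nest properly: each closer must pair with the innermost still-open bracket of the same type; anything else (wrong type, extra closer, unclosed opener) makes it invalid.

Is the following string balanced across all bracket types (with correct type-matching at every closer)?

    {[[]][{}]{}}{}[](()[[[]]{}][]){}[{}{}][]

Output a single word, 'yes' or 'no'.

Answer: yes

Derivation:
pos 0: push '{'; stack = {
pos 1: push '['; stack = {[
pos 2: push '['; stack = {[[
pos 3: ']' matches '['; pop; stack = {[
pos 4: ']' matches '['; pop; stack = {
pos 5: push '['; stack = {[
pos 6: push '{'; stack = {[{
pos 7: '}' matches '{'; pop; stack = {[
pos 8: ']' matches '['; pop; stack = {
pos 9: push '{'; stack = {{
pos 10: '}' matches '{'; pop; stack = {
pos 11: '}' matches '{'; pop; stack = (empty)
pos 12: push '{'; stack = {
pos 13: '}' matches '{'; pop; stack = (empty)
pos 14: push '['; stack = [
pos 15: ']' matches '['; pop; stack = (empty)
pos 16: push '('; stack = (
pos 17: push '('; stack = ((
pos 18: ')' matches '('; pop; stack = (
pos 19: push '['; stack = ([
pos 20: push '['; stack = ([[
pos 21: push '['; stack = ([[[
pos 22: ']' matches '['; pop; stack = ([[
pos 23: ']' matches '['; pop; stack = ([
pos 24: push '{'; stack = ([{
pos 25: '}' matches '{'; pop; stack = ([
pos 26: ']' matches '['; pop; stack = (
pos 27: push '['; stack = ([
pos 28: ']' matches '['; pop; stack = (
pos 29: ')' matches '('; pop; stack = (empty)
pos 30: push '{'; stack = {
pos 31: '}' matches '{'; pop; stack = (empty)
pos 32: push '['; stack = [
pos 33: push '{'; stack = [{
pos 34: '}' matches '{'; pop; stack = [
pos 35: push '{'; stack = [{
pos 36: '}' matches '{'; pop; stack = [
pos 37: ']' matches '['; pop; stack = (empty)
pos 38: push '['; stack = [
pos 39: ']' matches '['; pop; stack = (empty)
end: stack empty → VALID
Verdict: properly nested → yes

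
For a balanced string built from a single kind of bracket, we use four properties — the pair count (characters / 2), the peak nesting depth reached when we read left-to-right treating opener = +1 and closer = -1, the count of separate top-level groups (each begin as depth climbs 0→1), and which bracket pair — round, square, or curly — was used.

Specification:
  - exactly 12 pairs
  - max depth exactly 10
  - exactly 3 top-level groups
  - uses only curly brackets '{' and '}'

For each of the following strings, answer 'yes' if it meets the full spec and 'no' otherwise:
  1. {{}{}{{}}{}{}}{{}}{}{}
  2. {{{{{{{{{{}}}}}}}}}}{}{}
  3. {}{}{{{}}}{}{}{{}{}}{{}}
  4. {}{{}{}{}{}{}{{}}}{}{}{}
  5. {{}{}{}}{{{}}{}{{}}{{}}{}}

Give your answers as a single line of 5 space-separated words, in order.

String 1 '{{}{}{{}}{}{}}{{}}{}{}': depth seq [1 2 1 2 1 2 3 2 1 2 1 2 1 0 1 2 1 0 1 0 1 0]
  -> pairs=11 depth=3 groups=4 -> no
String 2 '{{{{{{{{{{}}}}}}}}}}{}{}': depth seq [1 2 3 4 5 6 7 8 9 10 9 8 7 6 5 4 3 2 1 0 1 0 1 0]
  -> pairs=12 depth=10 groups=3 -> yes
String 3 '{}{}{{{}}}{}{}{{}{}}{{}}': depth seq [1 0 1 0 1 2 3 2 1 0 1 0 1 0 1 2 1 2 1 0 1 2 1 0]
  -> pairs=12 depth=3 groups=7 -> no
String 4 '{}{{}{}{}{}{}{{}}}{}{}{}': depth seq [1 0 1 2 1 2 1 2 1 2 1 2 1 2 3 2 1 0 1 0 1 0 1 0]
  -> pairs=12 depth=3 groups=5 -> no
String 5 '{{}{}{}}{{{}}{}{{}}{{}}{}}': depth seq [1 2 1 2 1 2 1 0 1 2 3 2 1 2 1 2 3 2 1 2 3 2 1 2 1 0]
  -> pairs=13 depth=3 groups=2 -> no

Answer: no yes no no no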